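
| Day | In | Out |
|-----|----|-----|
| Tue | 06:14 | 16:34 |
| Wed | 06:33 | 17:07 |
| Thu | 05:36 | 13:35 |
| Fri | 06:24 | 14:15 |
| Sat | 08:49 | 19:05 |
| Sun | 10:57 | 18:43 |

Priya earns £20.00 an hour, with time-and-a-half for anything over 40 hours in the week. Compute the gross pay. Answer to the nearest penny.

Tue: 06:14–16:34 = 10 h 20 min
Wed: 06:33–17:07 = 10 h 34 min
Thu: 05:36–13:35 = 7 h 59 min
Fri: 06:24–14:15 = 7 h 51 min
Sat: 08:49–19:05 = 10 h 16 min
Sun: 10:57–18:43 = 7 h 46 min
Total worked: 54 h 46 min = 3286 min.
Regular 40 h 0 min = 2400 min at £20.00/h; overtime 14 h 46 min = 886 min at £30.00/h.
Pay = (2400 × £20.00 + 886 × £30.00) ÷ 60 = £1243.00.

£1243.00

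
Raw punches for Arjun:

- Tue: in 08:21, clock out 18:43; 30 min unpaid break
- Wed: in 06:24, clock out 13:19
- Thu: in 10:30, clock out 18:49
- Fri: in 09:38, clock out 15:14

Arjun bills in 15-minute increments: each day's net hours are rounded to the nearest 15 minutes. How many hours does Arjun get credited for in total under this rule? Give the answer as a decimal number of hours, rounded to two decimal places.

30.50 hours

Tue: 08:21–18:43 = 10 h 22 min − 30 min = 9 h 52 min → rounds to 9 h 45 min
Wed: 06:24–13:19 = 6 h 55 min → rounds to 7 h 0 min
Thu: 10:30–18:49 = 8 h 19 min → rounds to 8 h 15 min
Fri: 09:38–15:14 = 5 h 36 min → rounds to 5 h 30 min
Total credited: 30 h 30 min.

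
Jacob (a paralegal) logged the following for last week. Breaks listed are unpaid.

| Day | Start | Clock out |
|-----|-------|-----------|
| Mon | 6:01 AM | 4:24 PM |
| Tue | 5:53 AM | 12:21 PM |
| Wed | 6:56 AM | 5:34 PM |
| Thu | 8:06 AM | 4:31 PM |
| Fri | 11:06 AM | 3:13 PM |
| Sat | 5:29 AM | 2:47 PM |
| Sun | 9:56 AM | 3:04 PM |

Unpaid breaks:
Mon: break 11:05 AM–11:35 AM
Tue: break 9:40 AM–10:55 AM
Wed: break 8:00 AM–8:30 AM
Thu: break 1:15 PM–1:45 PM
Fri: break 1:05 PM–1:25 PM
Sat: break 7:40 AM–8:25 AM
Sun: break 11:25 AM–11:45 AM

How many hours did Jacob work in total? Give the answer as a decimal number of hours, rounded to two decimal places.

50.28 hours

Mon: 6:01 AM–4:24 PM = 10 h 23 min; less 30 min break → 9 h 53 min
Tue: 5:53 AM–12:21 PM = 6 h 28 min; less 75 min break → 5 h 13 min
Wed: 6:56 AM–5:34 PM = 10 h 38 min; less 30 min break → 10 h 8 min
Thu: 8:06 AM–4:31 PM = 8 h 25 min; less 30 min break → 7 h 55 min
Fri: 11:06 AM–3:13 PM = 4 h 7 min; less 20 min break → 3 h 47 min
Sat: 5:29 AM–2:47 PM = 9 h 18 min; less 45 min break → 8 h 33 min
Sun: 9:56 AM–3:04 PM = 5 h 8 min; less 20 min break → 4 h 48 min
Total: 9 h 53 min + 5 h 13 min + 10 h 8 min + 7 h 55 min + 3 h 47 min + 8 h 33 min + 4 h 48 min = 50 h 17 min.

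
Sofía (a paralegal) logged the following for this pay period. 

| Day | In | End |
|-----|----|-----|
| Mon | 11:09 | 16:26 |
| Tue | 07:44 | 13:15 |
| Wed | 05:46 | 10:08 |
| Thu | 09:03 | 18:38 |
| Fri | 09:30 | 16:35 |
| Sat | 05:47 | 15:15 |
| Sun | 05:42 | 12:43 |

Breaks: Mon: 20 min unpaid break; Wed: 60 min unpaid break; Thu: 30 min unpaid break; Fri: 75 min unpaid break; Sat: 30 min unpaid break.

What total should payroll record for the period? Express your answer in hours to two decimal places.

Mon: 11:09–16:26 = 5 h 17 min; less 20 min break → 4 h 57 min
Tue: 07:44–13:15 = 5 h 31 min
Wed: 05:46–10:08 = 4 h 22 min; less 60 min break → 3 h 22 min
Thu: 09:03–18:38 = 9 h 35 min; less 30 min break → 9 h 5 min
Fri: 09:30–16:35 = 7 h 5 min; less 75 min break → 5 h 50 min
Sat: 05:47–15:15 = 9 h 28 min; less 30 min break → 8 h 58 min
Sun: 05:42–12:43 = 7 h 1 min
Total: 4 h 57 min + 5 h 31 min + 3 h 22 min + 9 h 5 min + 5 h 50 min + 8 h 58 min + 7 h 1 min = 44 h 44 min.

44.73 hours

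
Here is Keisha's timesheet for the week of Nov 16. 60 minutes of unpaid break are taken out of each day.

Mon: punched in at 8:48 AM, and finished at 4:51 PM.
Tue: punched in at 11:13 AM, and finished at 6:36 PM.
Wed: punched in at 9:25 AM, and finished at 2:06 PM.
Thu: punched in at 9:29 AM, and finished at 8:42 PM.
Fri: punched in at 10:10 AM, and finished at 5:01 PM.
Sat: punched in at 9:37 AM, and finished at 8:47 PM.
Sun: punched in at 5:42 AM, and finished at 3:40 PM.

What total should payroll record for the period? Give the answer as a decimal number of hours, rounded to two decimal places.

Mon: 8:48 AM–4:51 PM = 8 h 3 min; less 60 min break → 7 h 3 min
Tue: 11:13 AM–6:36 PM = 7 h 23 min; less 60 min break → 6 h 23 min
Wed: 9:25 AM–2:06 PM = 4 h 41 min; less 60 min break → 3 h 41 min
Thu: 9:29 AM–8:42 PM = 11 h 13 min; less 60 min break → 10 h 13 min
Fri: 10:10 AM–5:01 PM = 6 h 51 min; less 60 min break → 5 h 51 min
Sat: 9:37 AM–8:47 PM = 11 h 10 min; less 60 min break → 10 h 10 min
Sun: 5:42 AM–3:40 PM = 9 h 58 min; less 60 min break → 8 h 58 min
Total: 7 h 3 min + 6 h 23 min + 3 h 41 min + 10 h 13 min + 5 h 51 min + 10 h 10 min + 8 h 58 min = 52 h 19 min.

52.32 hours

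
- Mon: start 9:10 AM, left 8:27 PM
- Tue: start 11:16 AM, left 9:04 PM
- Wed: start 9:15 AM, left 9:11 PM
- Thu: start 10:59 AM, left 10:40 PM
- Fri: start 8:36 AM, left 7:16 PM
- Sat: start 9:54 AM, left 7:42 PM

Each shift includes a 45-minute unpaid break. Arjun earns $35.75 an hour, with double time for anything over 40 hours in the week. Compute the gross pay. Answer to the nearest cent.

$2907.67

Mon: 9:10 AM–8:27 PM = 11 h 17 min; less 45 min break → 10 h 32 min
Tue: 11:16 AM–9:04 PM = 9 h 48 min; less 45 min break → 9 h 3 min
Wed: 9:15 AM–9:11 PM = 11 h 56 min; less 45 min break → 11 h 11 min
Thu: 10:59 AM–10:40 PM = 11 h 41 min; less 45 min break → 10 h 56 min
Fri: 8:36 AM–7:16 PM = 10 h 40 min; less 45 min break → 9 h 55 min
Sat: 9:54 AM–7:42 PM = 9 h 48 min; less 45 min break → 9 h 3 min
Total worked: 60 h 40 min = 3640 min.
Regular 40 h 0 min = 2400 min at $35.75/h; overtime 20 h 40 min = 1240 min at $71.50/h.
Pay = (2400 × $35.75 + 1240 × $71.50) ÷ 60 = $2907.67.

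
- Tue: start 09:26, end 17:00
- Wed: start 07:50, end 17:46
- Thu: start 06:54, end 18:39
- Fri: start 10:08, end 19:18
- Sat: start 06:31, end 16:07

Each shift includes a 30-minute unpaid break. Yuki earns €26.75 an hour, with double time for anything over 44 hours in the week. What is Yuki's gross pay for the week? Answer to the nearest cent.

€1258.14

Tue: 09:26–17:00 = 7 h 34 min; less 30 min break → 7 h 4 min
Wed: 07:50–17:46 = 9 h 56 min; less 30 min break → 9 h 26 min
Thu: 06:54–18:39 = 11 h 45 min; less 30 min break → 11 h 15 min
Fri: 10:08–19:18 = 9 h 10 min; less 30 min break → 8 h 40 min
Sat: 06:31–16:07 = 9 h 36 min; less 30 min break → 9 h 6 min
Total worked: 45 h 31 min = 2731 min.
Regular 44 h 0 min = 2640 min at €26.75/h; overtime 1 h 31 min = 91 min at €53.50/h.
Pay = (2640 × €26.75 + 91 × €53.50) ÷ 60 = €1258.14.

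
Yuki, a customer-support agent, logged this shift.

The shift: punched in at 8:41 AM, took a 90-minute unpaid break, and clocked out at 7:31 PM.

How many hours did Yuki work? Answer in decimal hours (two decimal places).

The shift: 8:41 AM–7:31 PM = 10 h 50 min; less 90 min break → 9 h 20 min

9.33 hours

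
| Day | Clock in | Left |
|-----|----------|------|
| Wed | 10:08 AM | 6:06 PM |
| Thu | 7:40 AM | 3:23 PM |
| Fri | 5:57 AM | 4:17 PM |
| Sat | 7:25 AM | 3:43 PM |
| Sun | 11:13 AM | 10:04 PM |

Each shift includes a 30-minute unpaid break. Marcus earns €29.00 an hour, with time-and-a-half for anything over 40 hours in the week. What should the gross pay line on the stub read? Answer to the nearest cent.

€1276.00

Wed: 10:08 AM–6:06 PM = 7 h 58 min; less 30 min break → 7 h 28 min
Thu: 7:40 AM–3:23 PM = 7 h 43 min; less 30 min break → 7 h 13 min
Fri: 5:57 AM–4:17 PM = 10 h 20 min; less 30 min break → 9 h 50 min
Sat: 7:25 AM–3:43 PM = 8 h 18 min; less 30 min break → 7 h 48 min
Sun: 11:13 AM–10:04 PM = 10 h 51 min; less 30 min break → 10 h 21 min
Total worked: 42 h 40 min = 2560 min.
Regular 40 h 0 min = 2400 min at €29.00/h; overtime 2 h 40 min = 160 min at €43.50/h.
Pay = (2400 × €29.00 + 160 × €43.50) ÷ 60 = €1276.00.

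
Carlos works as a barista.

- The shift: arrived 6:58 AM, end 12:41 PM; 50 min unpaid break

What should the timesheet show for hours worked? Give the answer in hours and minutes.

4 h 53 min

The shift: 6:58 AM–12:41 PM = 5 h 43 min; less 50 min break → 4 h 53 min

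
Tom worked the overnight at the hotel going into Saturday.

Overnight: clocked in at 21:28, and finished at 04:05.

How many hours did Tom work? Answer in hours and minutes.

6 h 37 min

Overnight: 21:28 → midnight = 2 h 32 min; midnight → 04:05 = 4 h 5 min; span 6 h 37 min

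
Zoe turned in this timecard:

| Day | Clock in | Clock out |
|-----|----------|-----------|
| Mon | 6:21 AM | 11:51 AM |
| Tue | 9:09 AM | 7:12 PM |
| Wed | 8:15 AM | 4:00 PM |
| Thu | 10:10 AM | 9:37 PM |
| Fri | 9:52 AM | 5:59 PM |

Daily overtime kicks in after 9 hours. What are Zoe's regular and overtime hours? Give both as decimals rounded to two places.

Regular 39.37 hours, overtime 3.50 hours

Mon: 6:21 AM–11:51 AM = 5 h 30 min
Tue: 9:09 AM–7:12 PM = 10 h 3 min
Wed: 8:15 AM–4:00 PM = 7 h 45 min
Thu: 10:10 AM–9:37 PM = 11 h 27 min
Fri: 9:52 AM–5:59 PM = 8 h 7 min
Mon reg 5 h 30 min / OT 0 h 0 min; Tue reg 9 h 0 min / OT 1 h 3 min; Wed reg 7 h 45 min / OT 0 h 0 min; Thu reg 9 h 0 min / OT 2 h 27 min; Fri reg 8 h 7 min / OT 0 h 0 min.
Totals: regular 39 h 22 min, overtime 3 h 30 min.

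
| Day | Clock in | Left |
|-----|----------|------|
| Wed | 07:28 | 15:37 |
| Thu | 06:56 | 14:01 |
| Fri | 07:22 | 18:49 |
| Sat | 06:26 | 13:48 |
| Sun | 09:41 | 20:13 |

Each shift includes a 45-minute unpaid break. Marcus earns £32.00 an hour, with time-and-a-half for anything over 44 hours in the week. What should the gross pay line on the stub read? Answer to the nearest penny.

£1306.67

Wed: 07:28–15:37 = 8 h 9 min; less 45 min break → 7 h 24 min
Thu: 06:56–14:01 = 7 h 5 min; less 45 min break → 6 h 20 min
Fri: 07:22–18:49 = 11 h 27 min; less 45 min break → 10 h 42 min
Sat: 06:26–13:48 = 7 h 22 min; less 45 min break → 6 h 37 min
Sun: 09:41–20:13 = 10 h 32 min; less 45 min break → 9 h 47 min
Total worked: 40 h 50 min = 2450 min.
Regular 40 h 50 min = 2450 min at £32.00/h; overtime 0 h 0 min = 0 min at £48.00/h.
Pay = (2450 × £32.00 + 0 × £48.00) ÷ 60 = £1306.67.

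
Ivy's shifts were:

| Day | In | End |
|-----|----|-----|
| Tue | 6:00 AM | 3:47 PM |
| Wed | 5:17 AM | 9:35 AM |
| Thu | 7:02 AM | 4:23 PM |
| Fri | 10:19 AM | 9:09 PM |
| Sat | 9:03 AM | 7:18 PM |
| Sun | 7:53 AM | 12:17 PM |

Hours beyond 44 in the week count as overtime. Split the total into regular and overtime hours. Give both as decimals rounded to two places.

Tue: 6:00 AM–3:47 PM = 9 h 47 min
Wed: 5:17 AM–9:35 AM = 4 h 18 min
Thu: 7:02 AM–4:23 PM = 9 h 21 min
Fri: 10:19 AM–9:09 PM = 10 h 50 min
Sat: 9:03 AM–7:18 PM = 10 h 15 min
Sun: 7:53 AM–12:17 PM = 4 h 24 min
Total worked: 48 h 55 min = 48.92 h.
Threshold 44 h → overtime 4 h 55 min, regular 44 h 0 min.

Regular 44.00 hours, overtime 4.92 hours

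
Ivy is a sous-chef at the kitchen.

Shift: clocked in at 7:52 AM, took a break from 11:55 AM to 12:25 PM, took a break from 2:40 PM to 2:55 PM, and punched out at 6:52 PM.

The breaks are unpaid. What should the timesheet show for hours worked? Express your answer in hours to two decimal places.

10.25 hours

Shift: 7:52 AM–6:52 PM = 11 h 0 min; less 45 min break → 10 h 15 min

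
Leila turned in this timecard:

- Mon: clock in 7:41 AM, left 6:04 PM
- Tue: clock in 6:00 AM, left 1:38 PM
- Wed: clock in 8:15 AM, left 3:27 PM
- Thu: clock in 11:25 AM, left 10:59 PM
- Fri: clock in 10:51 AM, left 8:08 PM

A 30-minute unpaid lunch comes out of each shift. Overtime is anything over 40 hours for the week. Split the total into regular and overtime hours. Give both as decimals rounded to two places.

Regular 40.00 hours, overtime 3.57 hours

Mon: 7:41 AM–6:04 PM = 10 h 23 min; less 30 min break → 9 h 53 min
Tue: 6:00 AM–1:38 PM = 7 h 38 min; less 30 min break → 7 h 8 min
Wed: 8:15 AM–3:27 PM = 7 h 12 min; less 30 min break → 6 h 42 min
Thu: 11:25 AM–10:59 PM = 11 h 34 min; less 30 min break → 11 h 4 min
Fri: 10:51 AM–8:08 PM = 9 h 17 min; less 30 min break → 8 h 47 min
Total worked: 43 h 34 min = 43.57 h.
Threshold 40 h → overtime 3 h 34 min, regular 40 h 0 min.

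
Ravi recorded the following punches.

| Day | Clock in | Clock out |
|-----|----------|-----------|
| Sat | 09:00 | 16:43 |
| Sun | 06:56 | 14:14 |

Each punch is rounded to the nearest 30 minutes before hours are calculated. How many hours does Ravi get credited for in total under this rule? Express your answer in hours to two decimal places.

14.50 hours

Sat: in 09:00→09:00, out 16:43→16:30; 7 h 30 min
Sun: in 06:56→07:00, out 14:14→14:00; 7 h 0 min
Total credited: 14 h 30 min.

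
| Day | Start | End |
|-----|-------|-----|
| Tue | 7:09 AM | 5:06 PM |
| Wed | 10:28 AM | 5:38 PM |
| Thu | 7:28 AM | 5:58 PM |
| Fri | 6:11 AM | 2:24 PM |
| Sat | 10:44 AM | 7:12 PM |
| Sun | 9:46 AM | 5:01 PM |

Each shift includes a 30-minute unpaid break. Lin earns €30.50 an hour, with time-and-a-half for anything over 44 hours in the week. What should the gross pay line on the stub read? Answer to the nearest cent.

€1550.16

Tue: 7:09 AM–5:06 PM = 9 h 57 min; less 30 min break → 9 h 27 min
Wed: 10:28 AM–5:38 PM = 7 h 10 min; less 30 min break → 6 h 40 min
Thu: 7:28 AM–5:58 PM = 10 h 30 min; less 30 min break → 10 h 0 min
Fri: 6:11 AM–2:24 PM = 8 h 13 min; less 30 min break → 7 h 43 min
Sat: 10:44 AM–7:12 PM = 8 h 28 min; less 30 min break → 7 h 58 min
Sun: 9:46 AM–5:01 PM = 7 h 15 min; less 30 min break → 6 h 45 min
Total worked: 48 h 33 min = 2913 min.
Regular 44 h 0 min = 2640 min at €30.50/h; overtime 4 h 33 min = 273 min at €45.75/h.
Pay = (2640 × €30.50 + 273 × €45.75) ÷ 60 = €1550.16.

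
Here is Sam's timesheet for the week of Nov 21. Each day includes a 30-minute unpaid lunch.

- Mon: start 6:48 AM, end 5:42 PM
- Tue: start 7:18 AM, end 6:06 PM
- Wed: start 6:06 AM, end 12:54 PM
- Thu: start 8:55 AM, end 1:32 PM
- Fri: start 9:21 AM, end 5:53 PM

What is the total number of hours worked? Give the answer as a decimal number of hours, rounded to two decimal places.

39.15 hours

Mon: 6:48 AM–5:42 PM = 10 h 54 min; less 30 min break → 10 h 24 min
Tue: 7:18 AM–6:06 PM = 10 h 48 min; less 30 min break → 10 h 18 min
Wed: 6:06 AM–12:54 PM = 6 h 48 min; less 30 min break → 6 h 18 min
Thu: 8:55 AM–1:32 PM = 4 h 37 min; less 30 min break → 4 h 7 min
Fri: 9:21 AM–5:53 PM = 8 h 32 min; less 30 min break → 8 h 2 min
Total: 10 h 24 min + 10 h 18 min + 6 h 18 min + 4 h 7 min + 8 h 2 min = 39 h 9 min.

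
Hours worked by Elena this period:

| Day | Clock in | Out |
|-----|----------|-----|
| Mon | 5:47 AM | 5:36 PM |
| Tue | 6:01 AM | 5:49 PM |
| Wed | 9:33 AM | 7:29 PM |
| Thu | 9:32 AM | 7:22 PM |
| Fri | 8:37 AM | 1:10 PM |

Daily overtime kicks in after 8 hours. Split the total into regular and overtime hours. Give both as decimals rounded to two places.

Mon: 5:47 AM–5:36 PM = 11 h 49 min
Tue: 6:01 AM–5:49 PM = 11 h 48 min
Wed: 9:33 AM–7:29 PM = 9 h 56 min
Thu: 9:32 AM–7:22 PM = 9 h 50 min
Fri: 8:37 AM–1:10 PM = 4 h 33 min
Mon reg 8 h 0 min / OT 3 h 49 min; Tue reg 8 h 0 min / OT 3 h 48 min; Wed reg 8 h 0 min / OT 1 h 56 min; Thu reg 8 h 0 min / OT 1 h 50 min; Fri reg 4 h 33 min / OT 0 h 0 min.
Totals: regular 36 h 33 min, overtime 11 h 23 min.

Regular 36.55 hours, overtime 11.38 hours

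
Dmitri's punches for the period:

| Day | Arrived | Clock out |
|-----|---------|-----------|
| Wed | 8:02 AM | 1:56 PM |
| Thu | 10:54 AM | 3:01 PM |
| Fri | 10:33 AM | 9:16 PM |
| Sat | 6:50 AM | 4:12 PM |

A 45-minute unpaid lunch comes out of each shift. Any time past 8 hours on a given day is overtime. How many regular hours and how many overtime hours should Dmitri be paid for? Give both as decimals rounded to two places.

Regular 24.52 hours, overtime 2.58 hours

Wed: 8:02 AM–1:56 PM = 5 h 54 min; less 45 min break → 5 h 9 min
Thu: 10:54 AM–3:01 PM = 4 h 7 min; less 45 min break → 3 h 22 min
Fri: 10:33 AM–9:16 PM = 10 h 43 min; less 45 min break → 9 h 58 min
Sat: 6:50 AM–4:12 PM = 9 h 22 min; less 45 min break → 8 h 37 min
Wed reg 5 h 9 min / OT 0 h 0 min; Thu reg 3 h 22 min / OT 0 h 0 min; Fri reg 8 h 0 min / OT 1 h 58 min; Sat reg 8 h 0 min / OT 0 h 37 min.
Totals: regular 24 h 31 min, overtime 2 h 35 min.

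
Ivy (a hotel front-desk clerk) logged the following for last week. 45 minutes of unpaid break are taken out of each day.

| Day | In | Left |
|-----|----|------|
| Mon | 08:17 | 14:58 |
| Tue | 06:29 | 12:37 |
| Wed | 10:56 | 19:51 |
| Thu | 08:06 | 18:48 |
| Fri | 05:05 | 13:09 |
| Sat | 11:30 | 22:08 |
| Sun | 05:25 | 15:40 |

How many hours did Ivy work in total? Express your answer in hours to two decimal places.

Mon: 08:17–14:58 = 6 h 41 min; less 45 min break → 5 h 56 min
Tue: 06:29–12:37 = 6 h 8 min; less 45 min break → 5 h 23 min
Wed: 10:56–19:51 = 8 h 55 min; less 45 min break → 8 h 10 min
Thu: 08:06–18:48 = 10 h 42 min; less 45 min break → 9 h 57 min
Fri: 05:05–13:09 = 8 h 4 min; less 45 min break → 7 h 19 min
Sat: 11:30–22:08 = 10 h 38 min; less 45 min break → 9 h 53 min
Sun: 05:25–15:40 = 10 h 15 min; less 45 min break → 9 h 30 min
Total: 5 h 56 min + 5 h 23 min + 8 h 10 min + 9 h 57 min + 7 h 19 min + 9 h 53 min + 9 h 30 min = 56 h 8 min.

56.13 hours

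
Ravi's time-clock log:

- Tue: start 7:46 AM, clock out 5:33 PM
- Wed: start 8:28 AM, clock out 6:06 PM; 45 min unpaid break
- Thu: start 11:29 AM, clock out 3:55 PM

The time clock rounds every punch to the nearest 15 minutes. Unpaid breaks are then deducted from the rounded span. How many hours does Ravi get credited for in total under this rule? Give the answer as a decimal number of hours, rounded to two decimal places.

Tue: in 7:46 AM→7:45 AM, out 5:33 PM→5:30 PM; 9 h 45 min
Wed: in 8:28 AM→8:30 AM, out 6:06 PM→6:00 PM; 9 h 30 min − 45 min = 8 h 45 min
Thu: in 11:29 AM→11:30 AM, out 3:55 PM→4:00 PM; 4 h 30 min
Total credited: 23 h 0 min.

23.00 hours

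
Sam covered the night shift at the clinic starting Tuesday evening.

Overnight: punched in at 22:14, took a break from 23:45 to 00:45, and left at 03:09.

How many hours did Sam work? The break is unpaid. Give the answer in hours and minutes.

3 h 55 min

Overnight: 22:14 → midnight = 1 h 46 min; midnight → 03:09 = 3 h 9 min; span 4 h 55 min; less 60 min break → 3 h 55 min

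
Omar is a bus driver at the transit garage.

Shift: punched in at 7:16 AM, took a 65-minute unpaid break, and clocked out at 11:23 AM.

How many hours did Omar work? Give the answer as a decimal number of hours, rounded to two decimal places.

Shift: 7:16 AM–11:23 AM = 4 h 7 min; less 65 min break → 3 h 2 min

3.03 hours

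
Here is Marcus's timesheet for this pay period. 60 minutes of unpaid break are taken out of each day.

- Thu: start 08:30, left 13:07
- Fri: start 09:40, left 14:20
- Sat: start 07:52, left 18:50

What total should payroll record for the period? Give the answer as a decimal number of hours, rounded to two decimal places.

Thu: 08:30–13:07 = 4 h 37 min; less 60 min break → 3 h 37 min
Fri: 09:40–14:20 = 4 h 40 min; less 60 min break → 3 h 40 min
Sat: 07:52–18:50 = 10 h 58 min; less 60 min break → 9 h 58 min
Total: 3 h 37 min + 3 h 40 min + 9 h 58 min = 17 h 15 min.

17.25 hours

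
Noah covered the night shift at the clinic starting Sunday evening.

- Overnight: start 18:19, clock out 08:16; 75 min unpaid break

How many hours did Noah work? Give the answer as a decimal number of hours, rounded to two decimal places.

12.70 hours

Overnight: 18:19 → midnight = 5 h 41 min; midnight → 08:16 = 8 h 16 min; span 13 h 57 min; less 75 min break → 12 h 42 min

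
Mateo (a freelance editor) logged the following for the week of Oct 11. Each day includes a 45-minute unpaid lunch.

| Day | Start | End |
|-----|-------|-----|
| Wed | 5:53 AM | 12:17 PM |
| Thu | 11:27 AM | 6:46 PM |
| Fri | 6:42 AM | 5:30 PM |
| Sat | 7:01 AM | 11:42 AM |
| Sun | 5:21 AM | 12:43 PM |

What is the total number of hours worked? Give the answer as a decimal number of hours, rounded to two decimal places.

Wed: 5:53 AM–12:17 PM = 6 h 24 min; less 45 min break → 5 h 39 min
Thu: 11:27 AM–6:46 PM = 7 h 19 min; less 45 min break → 6 h 34 min
Fri: 6:42 AM–5:30 PM = 10 h 48 min; less 45 min break → 10 h 3 min
Sat: 7:01 AM–11:42 AM = 4 h 41 min; less 45 min break → 3 h 56 min
Sun: 5:21 AM–12:43 PM = 7 h 22 min; less 45 min break → 6 h 37 min
Total: 5 h 39 min + 6 h 34 min + 10 h 3 min + 3 h 56 min + 6 h 37 min = 32 h 49 min.

32.82 hours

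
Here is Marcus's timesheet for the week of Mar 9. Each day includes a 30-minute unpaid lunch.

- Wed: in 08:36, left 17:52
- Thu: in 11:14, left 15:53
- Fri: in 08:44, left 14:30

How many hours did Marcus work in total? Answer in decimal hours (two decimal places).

18.18 hours

Wed: 08:36–17:52 = 9 h 16 min; less 30 min break → 8 h 46 min
Thu: 11:14–15:53 = 4 h 39 min; less 30 min break → 4 h 9 min
Fri: 08:44–14:30 = 5 h 46 min; less 30 min break → 5 h 16 min
Total: 8 h 46 min + 4 h 9 min + 5 h 16 min = 18 h 11 min.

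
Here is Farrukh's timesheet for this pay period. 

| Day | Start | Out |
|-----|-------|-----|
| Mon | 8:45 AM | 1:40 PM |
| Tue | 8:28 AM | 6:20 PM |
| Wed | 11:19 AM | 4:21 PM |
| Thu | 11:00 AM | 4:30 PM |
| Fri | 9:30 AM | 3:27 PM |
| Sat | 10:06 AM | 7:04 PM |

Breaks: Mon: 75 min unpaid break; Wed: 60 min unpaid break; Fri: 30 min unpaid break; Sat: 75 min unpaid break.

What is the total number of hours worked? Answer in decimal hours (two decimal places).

Mon: 8:45 AM–1:40 PM = 4 h 55 min; less 75 min break → 3 h 40 min
Tue: 8:28 AM–6:20 PM = 9 h 52 min
Wed: 11:19 AM–4:21 PM = 5 h 2 min; less 60 min break → 4 h 2 min
Thu: 11:00 AM–4:30 PM = 5 h 30 min
Fri: 9:30 AM–3:27 PM = 5 h 57 min; less 30 min break → 5 h 27 min
Sat: 10:06 AM–7:04 PM = 8 h 58 min; less 75 min break → 7 h 43 min
Total: 3 h 40 min + 9 h 52 min + 4 h 2 min + 5 h 30 min + 5 h 27 min + 7 h 43 min = 36 h 14 min.

36.23 hours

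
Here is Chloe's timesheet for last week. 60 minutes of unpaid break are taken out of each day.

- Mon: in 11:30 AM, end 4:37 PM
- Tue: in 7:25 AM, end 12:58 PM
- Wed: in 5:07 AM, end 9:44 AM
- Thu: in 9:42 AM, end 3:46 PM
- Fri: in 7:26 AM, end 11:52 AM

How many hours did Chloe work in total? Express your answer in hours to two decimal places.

20.78 hours

Mon: 11:30 AM–4:37 PM = 5 h 7 min; less 60 min break → 4 h 7 min
Tue: 7:25 AM–12:58 PM = 5 h 33 min; less 60 min break → 4 h 33 min
Wed: 5:07 AM–9:44 AM = 4 h 37 min; less 60 min break → 3 h 37 min
Thu: 9:42 AM–3:46 PM = 6 h 4 min; less 60 min break → 5 h 4 min
Fri: 7:26 AM–11:52 AM = 4 h 26 min; less 60 min break → 3 h 26 min
Total: 4 h 7 min + 4 h 33 min + 3 h 37 min + 5 h 4 min + 3 h 26 min = 20 h 47 min.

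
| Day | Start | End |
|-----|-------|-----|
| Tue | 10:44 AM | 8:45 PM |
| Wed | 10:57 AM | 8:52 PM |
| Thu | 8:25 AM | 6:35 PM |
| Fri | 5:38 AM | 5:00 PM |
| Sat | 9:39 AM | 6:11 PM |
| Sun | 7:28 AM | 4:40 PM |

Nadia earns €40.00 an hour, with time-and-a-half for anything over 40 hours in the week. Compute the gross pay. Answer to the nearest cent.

Tue: 10:44 AM–8:45 PM = 10 h 1 min
Wed: 10:57 AM–8:52 PM = 9 h 55 min
Thu: 8:25 AM–6:35 PM = 10 h 10 min
Fri: 5:38 AM–5:00 PM = 11 h 22 min
Sat: 9:39 AM–6:11 PM = 8 h 32 min
Sun: 7:28 AM–4:40 PM = 9 h 12 min
Total worked: 59 h 12 min = 3552 min.
Regular 40 h 0 min = 2400 min at €40.00/h; overtime 19 h 12 min = 1152 min at €60.00/h.
Pay = (2400 × €40.00 + 1152 × €60.00) ÷ 60 = €2752.00.

€2752.00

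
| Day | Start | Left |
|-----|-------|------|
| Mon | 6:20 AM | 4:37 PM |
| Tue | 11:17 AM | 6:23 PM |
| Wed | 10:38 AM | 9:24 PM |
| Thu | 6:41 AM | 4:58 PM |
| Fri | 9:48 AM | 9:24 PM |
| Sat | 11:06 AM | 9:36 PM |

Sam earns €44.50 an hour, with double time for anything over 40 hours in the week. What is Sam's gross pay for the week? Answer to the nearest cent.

€3607.47

Mon: 6:20 AM–4:37 PM = 10 h 17 min
Tue: 11:17 AM–6:23 PM = 7 h 6 min
Wed: 10:38 AM–9:24 PM = 10 h 46 min
Thu: 6:41 AM–4:58 PM = 10 h 17 min
Fri: 9:48 AM–9:24 PM = 11 h 36 min
Sat: 11:06 AM–9:36 PM = 10 h 30 min
Total worked: 60 h 32 min = 3632 min.
Regular 40 h 0 min = 2400 min at €44.50/h; overtime 20 h 32 min = 1232 min at €89.00/h.
Pay = (2400 × €44.50 + 1232 × €89.00) ÷ 60 = €3607.47.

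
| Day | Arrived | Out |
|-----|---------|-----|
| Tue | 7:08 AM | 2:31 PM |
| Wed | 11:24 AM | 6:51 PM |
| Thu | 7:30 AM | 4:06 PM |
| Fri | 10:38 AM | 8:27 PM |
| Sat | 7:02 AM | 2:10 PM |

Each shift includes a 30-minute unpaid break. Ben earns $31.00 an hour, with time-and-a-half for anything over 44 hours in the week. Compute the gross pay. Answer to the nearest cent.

$1174.38

Tue: 7:08 AM–2:31 PM = 7 h 23 min; less 30 min break → 6 h 53 min
Wed: 11:24 AM–6:51 PM = 7 h 27 min; less 30 min break → 6 h 57 min
Thu: 7:30 AM–4:06 PM = 8 h 36 min; less 30 min break → 8 h 6 min
Fri: 10:38 AM–8:27 PM = 9 h 49 min; less 30 min break → 9 h 19 min
Sat: 7:02 AM–2:10 PM = 7 h 8 min; less 30 min break → 6 h 38 min
Total worked: 37 h 53 min = 2273 min.
Regular 37 h 53 min = 2273 min at $31.00/h; overtime 0 h 0 min = 0 min at $46.50/h.
Pay = (2273 × $31.00 + 0 × $46.50) ÷ 60 = $1174.38.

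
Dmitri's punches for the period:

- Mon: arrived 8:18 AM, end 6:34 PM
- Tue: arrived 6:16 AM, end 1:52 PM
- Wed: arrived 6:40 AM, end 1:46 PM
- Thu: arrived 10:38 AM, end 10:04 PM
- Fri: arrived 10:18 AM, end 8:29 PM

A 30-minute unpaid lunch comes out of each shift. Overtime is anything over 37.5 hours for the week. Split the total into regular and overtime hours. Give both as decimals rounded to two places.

Regular 37.50 hours, overtime 6.58 hours

Mon: 8:18 AM–6:34 PM = 10 h 16 min; less 30 min break → 9 h 46 min
Tue: 6:16 AM–1:52 PM = 7 h 36 min; less 30 min break → 7 h 6 min
Wed: 6:40 AM–1:46 PM = 7 h 6 min; less 30 min break → 6 h 36 min
Thu: 10:38 AM–10:04 PM = 11 h 26 min; less 30 min break → 10 h 56 min
Fri: 10:18 AM–8:29 PM = 10 h 11 min; less 30 min break → 9 h 41 min
Total worked: 44 h 5 min = 44.08 h.
Threshold 37.5 h → overtime 6 h 35 min, regular 37 h 30 min.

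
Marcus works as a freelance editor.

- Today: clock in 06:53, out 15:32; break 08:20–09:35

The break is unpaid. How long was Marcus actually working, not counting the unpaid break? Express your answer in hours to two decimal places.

Today: 06:53–15:32 = 8 h 39 min; less 75 min break → 7 h 24 min

7.40 hours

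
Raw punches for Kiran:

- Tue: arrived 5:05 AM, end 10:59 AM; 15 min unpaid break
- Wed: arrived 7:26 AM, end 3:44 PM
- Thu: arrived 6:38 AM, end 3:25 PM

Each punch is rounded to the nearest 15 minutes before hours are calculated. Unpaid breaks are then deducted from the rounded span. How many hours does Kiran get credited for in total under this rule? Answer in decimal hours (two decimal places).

Tue: in 5:05 AM→5:00 AM, out 10:59 AM→11:00 AM; 6 h 0 min − 15 min = 5 h 45 min
Wed: in 7:26 AM→7:30 AM, out 3:44 PM→3:45 PM; 8 h 15 min
Thu: in 6:38 AM→6:45 AM, out 3:25 PM→3:30 PM; 8 h 45 min
Total credited: 22 h 45 min.

22.75 hours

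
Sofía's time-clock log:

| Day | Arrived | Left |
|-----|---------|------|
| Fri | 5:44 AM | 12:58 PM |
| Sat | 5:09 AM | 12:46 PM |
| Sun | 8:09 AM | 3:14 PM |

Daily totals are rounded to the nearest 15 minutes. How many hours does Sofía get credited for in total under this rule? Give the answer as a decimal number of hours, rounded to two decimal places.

21.75 hours

Fri: 5:44 AM–12:58 PM = 7 h 14 min → rounds to 7 h 15 min
Sat: 5:09 AM–12:46 PM = 7 h 37 min → rounds to 7 h 30 min
Sun: 8:09 AM–3:14 PM = 7 h 5 min → rounds to 7 h 0 min
Total credited: 21 h 45 min.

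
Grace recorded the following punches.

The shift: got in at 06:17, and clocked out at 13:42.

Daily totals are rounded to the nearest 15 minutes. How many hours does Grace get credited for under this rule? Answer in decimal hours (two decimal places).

7.50 hours

The shift: 06:17–13:42 = 7 h 25 min → rounds to 7 h 30 min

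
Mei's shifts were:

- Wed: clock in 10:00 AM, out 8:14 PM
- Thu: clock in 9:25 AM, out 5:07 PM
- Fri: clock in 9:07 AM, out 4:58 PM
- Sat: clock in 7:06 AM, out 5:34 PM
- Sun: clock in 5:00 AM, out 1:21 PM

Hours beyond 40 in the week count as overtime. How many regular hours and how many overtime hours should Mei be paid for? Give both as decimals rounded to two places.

Regular 40.00 hours, overtime 4.60 hours

Wed: 10:00 AM–8:14 PM = 10 h 14 min
Thu: 9:25 AM–5:07 PM = 7 h 42 min
Fri: 9:07 AM–4:58 PM = 7 h 51 min
Sat: 7:06 AM–5:34 PM = 10 h 28 min
Sun: 5:00 AM–1:21 PM = 8 h 21 min
Total worked: 44 h 36 min = 44.60 h.
Threshold 40 h → overtime 4 h 36 min, regular 40 h 0 min.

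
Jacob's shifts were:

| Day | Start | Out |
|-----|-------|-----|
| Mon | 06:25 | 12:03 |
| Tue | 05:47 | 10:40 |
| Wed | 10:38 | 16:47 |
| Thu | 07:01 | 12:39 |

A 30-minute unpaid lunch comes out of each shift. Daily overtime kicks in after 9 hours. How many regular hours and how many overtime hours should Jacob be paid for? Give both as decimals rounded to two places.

Mon: 06:25–12:03 = 5 h 38 min; less 30 min break → 5 h 8 min
Tue: 05:47–10:40 = 4 h 53 min; less 30 min break → 4 h 23 min
Wed: 10:38–16:47 = 6 h 9 min; less 30 min break → 5 h 39 min
Thu: 07:01–12:39 = 5 h 38 min; less 30 min break → 5 h 8 min
Mon reg 5 h 8 min / OT 0 h 0 min; Tue reg 4 h 23 min / OT 0 h 0 min; Wed reg 5 h 39 min / OT 0 h 0 min; Thu reg 5 h 8 min / OT 0 h 0 min.
Totals: regular 20 h 18 min, overtime 0 h 0 min.

Regular 20.30 hours, overtime 0.00 hours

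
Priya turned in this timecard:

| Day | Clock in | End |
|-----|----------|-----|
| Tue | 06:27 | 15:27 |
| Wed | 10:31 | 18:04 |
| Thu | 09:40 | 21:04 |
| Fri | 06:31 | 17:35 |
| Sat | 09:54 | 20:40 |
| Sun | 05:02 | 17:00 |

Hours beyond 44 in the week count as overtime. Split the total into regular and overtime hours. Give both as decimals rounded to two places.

Tue: 06:27–15:27 = 9 h 0 min
Wed: 10:31–18:04 = 7 h 33 min
Thu: 09:40–21:04 = 11 h 24 min
Fri: 06:31–17:35 = 11 h 4 min
Sat: 09:54–20:40 = 10 h 46 min
Sun: 05:02–17:00 = 11 h 58 min
Total worked: 61 h 45 min = 61.75 h.
Threshold 44 h → overtime 17 h 45 min, regular 44 h 0 min.

Regular 44.00 hours, overtime 17.75 hours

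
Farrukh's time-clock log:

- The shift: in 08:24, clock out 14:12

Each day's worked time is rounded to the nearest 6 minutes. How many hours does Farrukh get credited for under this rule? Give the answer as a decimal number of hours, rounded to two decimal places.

5.80 hours

The shift: 08:24–14:12 = 5 h 48 min → rounds to 5 h 48 min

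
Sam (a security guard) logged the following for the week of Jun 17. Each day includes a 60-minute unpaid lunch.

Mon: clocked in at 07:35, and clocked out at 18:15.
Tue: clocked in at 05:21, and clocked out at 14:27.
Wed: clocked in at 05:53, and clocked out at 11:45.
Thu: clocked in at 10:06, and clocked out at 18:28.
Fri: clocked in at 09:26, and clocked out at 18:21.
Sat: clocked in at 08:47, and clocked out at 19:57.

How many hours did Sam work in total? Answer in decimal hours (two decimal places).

48.08 hours

Mon: 07:35–18:15 = 10 h 40 min; less 60 min break → 9 h 40 min
Tue: 05:21–14:27 = 9 h 6 min; less 60 min break → 8 h 6 min
Wed: 05:53–11:45 = 5 h 52 min; less 60 min break → 4 h 52 min
Thu: 10:06–18:28 = 8 h 22 min; less 60 min break → 7 h 22 min
Fri: 09:26–18:21 = 8 h 55 min; less 60 min break → 7 h 55 min
Sat: 08:47–19:57 = 11 h 10 min; less 60 min break → 10 h 10 min
Total: 9 h 40 min + 8 h 6 min + 4 h 52 min + 7 h 22 min + 7 h 55 min + 10 h 10 min = 48 h 5 min.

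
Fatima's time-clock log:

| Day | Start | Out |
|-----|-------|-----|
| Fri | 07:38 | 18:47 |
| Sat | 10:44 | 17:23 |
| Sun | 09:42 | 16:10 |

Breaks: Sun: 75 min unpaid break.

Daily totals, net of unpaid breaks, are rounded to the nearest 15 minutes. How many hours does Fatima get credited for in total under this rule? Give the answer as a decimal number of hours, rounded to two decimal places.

23.25 hours

Fri: 07:38–18:47 = 11 h 9 min → rounds to 11 h 15 min
Sat: 10:44–17:23 = 6 h 39 min → rounds to 6 h 45 min
Sun: 09:42–16:10 = 6 h 28 min − 75 min = 5 h 13 min → rounds to 5 h 15 min
Total credited: 23 h 15 min.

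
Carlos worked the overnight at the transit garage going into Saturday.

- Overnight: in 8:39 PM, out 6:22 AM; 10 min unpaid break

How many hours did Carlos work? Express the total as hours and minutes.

Overnight: 8:39 PM → midnight = 3 h 21 min; midnight → 6:22 AM = 6 h 22 min; span 9 h 43 min; less 10 min break → 9 h 33 min

9 h 33 min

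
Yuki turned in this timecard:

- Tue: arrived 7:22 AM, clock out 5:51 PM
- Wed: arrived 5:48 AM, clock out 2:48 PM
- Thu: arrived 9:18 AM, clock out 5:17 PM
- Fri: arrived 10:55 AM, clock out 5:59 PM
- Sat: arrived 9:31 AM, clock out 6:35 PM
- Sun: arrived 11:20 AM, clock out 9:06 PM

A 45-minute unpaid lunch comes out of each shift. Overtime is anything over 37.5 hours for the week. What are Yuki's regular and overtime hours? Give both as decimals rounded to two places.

Regular 37.50 hours, overtime 11.37 hours

Tue: 7:22 AM–5:51 PM = 10 h 29 min; less 45 min break → 9 h 44 min
Wed: 5:48 AM–2:48 PM = 9 h 0 min; less 45 min break → 8 h 15 min
Thu: 9:18 AM–5:17 PM = 7 h 59 min; less 45 min break → 7 h 14 min
Fri: 10:55 AM–5:59 PM = 7 h 4 min; less 45 min break → 6 h 19 min
Sat: 9:31 AM–6:35 PM = 9 h 4 min; less 45 min break → 8 h 19 min
Sun: 11:20 AM–9:06 PM = 9 h 46 min; less 45 min break → 9 h 1 min
Total worked: 48 h 52 min = 48.87 h.
Threshold 37.5 h → overtime 11 h 22 min, regular 37 h 30 min.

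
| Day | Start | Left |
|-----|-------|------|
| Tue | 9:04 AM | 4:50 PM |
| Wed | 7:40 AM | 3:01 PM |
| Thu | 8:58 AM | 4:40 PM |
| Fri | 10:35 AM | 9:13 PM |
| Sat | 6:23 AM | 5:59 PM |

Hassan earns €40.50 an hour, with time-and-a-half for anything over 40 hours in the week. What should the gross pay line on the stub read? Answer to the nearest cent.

€1926.79

Tue: 9:04 AM–4:50 PM = 7 h 46 min
Wed: 7:40 AM–3:01 PM = 7 h 21 min
Thu: 8:58 AM–4:40 PM = 7 h 42 min
Fri: 10:35 AM–9:13 PM = 10 h 38 min
Sat: 6:23 AM–5:59 PM = 11 h 36 min
Total worked: 45 h 3 min = 2703 min.
Regular 40 h 0 min = 2400 min at €40.50/h; overtime 5 h 3 min = 303 min at €60.75/h.
Pay = (2400 × €40.50 + 303 × €60.75) ÷ 60 = €1926.79.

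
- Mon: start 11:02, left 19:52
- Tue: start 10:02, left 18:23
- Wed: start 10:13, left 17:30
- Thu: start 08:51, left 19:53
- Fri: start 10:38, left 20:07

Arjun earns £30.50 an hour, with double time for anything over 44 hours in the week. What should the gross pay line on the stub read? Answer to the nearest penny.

£1401.98

Mon: 11:02–19:52 = 8 h 50 min
Tue: 10:02–18:23 = 8 h 21 min
Wed: 10:13–17:30 = 7 h 17 min
Thu: 08:51–19:53 = 11 h 2 min
Fri: 10:38–20:07 = 9 h 29 min
Total worked: 44 h 59 min = 2699 min.
Regular 44 h 0 min = 2640 min at £30.50/h; overtime 0 h 59 min = 59 min at £61.00/h.
Pay = (2640 × £30.50 + 59 × £61.00) ÷ 60 = £1401.98.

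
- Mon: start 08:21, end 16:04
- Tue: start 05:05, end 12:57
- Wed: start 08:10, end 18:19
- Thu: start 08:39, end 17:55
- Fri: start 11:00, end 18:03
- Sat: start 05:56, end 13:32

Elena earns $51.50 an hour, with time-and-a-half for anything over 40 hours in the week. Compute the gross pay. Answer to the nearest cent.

$2805.46

Mon: 08:21–16:04 = 7 h 43 min
Tue: 05:05–12:57 = 7 h 52 min
Wed: 08:10–18:19 = 10 h 9 min
Thu: 08:39–17:55 = 9 h 16 min
Fri: 11:00–18:03 = 7 h 3 min
Sat: 05:56–13:32 = 7 h 36 min
Total worked: 49 h 39 min = 2979 min.
Regular 40 h 0 min = 2400 min at $51.50/h; overtime 9 h 39 min = 579 min at $77.25/h.
Pay = (2400 × $51.50 + 579 × $77.25) ÷ 60 = $2805.46.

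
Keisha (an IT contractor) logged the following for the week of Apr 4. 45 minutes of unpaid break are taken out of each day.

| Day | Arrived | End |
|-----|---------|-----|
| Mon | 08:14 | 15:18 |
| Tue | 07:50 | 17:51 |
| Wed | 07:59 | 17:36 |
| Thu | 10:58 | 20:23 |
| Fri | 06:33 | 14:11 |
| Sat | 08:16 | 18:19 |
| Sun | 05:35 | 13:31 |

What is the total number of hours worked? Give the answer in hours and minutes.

56 h 29 min

Mon: 08:14–15:18 = 7 h 4 min; less 45 min break → 6 h 19 min
Tue: 07:50–17:51 = 10 h 1 min; less 45 min break → 9 h 16 min
Wed: 07:59–17:36 = 9 h 37 min; less 45 min break → 8 h 52 min
Thu: 10:58–20:23 = 9 h 25 min; less 45 min break → 8 h 40 min
Fri: 06:33–14:11 = 7 h 38 min; less 45 min break → 6 h 53 min
Sat: 08:16–18:19 = 10 h 3 min; less 45 min break → 9 h 18 min
Sun: 05:35–13:31 = 7 h 56 min; less 45 min break → 7 h 11 min
Total: 6 h 19 min + 9 h 16 min + 8 h 52 min + 8 h 40 min + 6 h 53 min + 9 h 18 min + 7 h 11 min = 56 h 29 min.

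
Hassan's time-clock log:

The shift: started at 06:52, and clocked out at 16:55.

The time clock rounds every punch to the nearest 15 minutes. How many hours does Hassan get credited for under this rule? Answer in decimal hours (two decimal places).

The shift: in 06:52→06:45, out 16:55→17:00; 10 h 15 min

10.25 hours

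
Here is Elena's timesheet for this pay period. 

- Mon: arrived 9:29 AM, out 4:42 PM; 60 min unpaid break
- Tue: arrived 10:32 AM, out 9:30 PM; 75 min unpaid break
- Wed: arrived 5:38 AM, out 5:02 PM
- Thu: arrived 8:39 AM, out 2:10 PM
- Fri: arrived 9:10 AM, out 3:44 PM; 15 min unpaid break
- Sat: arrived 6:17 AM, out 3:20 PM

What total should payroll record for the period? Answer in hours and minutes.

48 h 13 min

Mon: 9:29 AM–4:42 PM = 7 h 13 min; less 60 min break → 6 h 13 min
Tue: 10:32 AM–9:30 PM = 10 h 58 min; less 75 min break → 9 h 43 min
Wed: 5:38 AM–5:02 PM = 11 h 24 min
Thu: 8:39 AM–2:10 PM = 5 h 31 min
Fri: 9:10 AM–3:44 PM = 6 h 34 min; less 15 min break → 6 h 19 min
Sat: 6:17 AM–3:20 PM = 9 h 3 min
Total: 6 h 13 min + 9 h 43 min + 11 h 24 min + 5 h 31 min + 6 h 19 min + 9 h 3 min = 48 h 13 min.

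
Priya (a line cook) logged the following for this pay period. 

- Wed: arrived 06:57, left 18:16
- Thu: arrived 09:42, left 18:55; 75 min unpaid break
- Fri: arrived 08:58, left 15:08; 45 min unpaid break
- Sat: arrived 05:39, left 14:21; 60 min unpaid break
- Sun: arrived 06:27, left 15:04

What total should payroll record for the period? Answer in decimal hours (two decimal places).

41.02 hours

Wed: 06:57–18:16 = 11 h 19 min
Thu: 09:42–18:55 = 9 h 13 min; less 75 min break → 7 h 58 min
Fri: 08:58–15:08 = 6 h 10 min; less 45 min break → 5 h 25 min
Sat: 05:39–14:21 = 8 h 42 min; less 60 min break → 7 h 42 min
Sun: 06:27–15:04 = 8 h 37 min
Total: 11 h 19 min + 7 h 58 min + 5 h 25 min + 7 h 42 min + 8 h 37 min = 41 h 1 min.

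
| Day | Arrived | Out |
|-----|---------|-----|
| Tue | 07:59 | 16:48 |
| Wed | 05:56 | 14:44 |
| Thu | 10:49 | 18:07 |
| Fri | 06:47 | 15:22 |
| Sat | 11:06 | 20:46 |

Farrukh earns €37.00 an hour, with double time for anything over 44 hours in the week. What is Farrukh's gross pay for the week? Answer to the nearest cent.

Tue: 07:59–16:48 = 8 h 49 min
Wed: 05:56–14:44 = 8 h 48 min
Thu: 10:49–18:07 = 7 h 18 min
Fri: 06:47–15:22 = 8 h 35 min
Sat: 11:06–20:46 = 9 h 40 min
Total worked: 43 h 10 min = 2590 min.
Regular 43 h 10 min = 2590 min at €37.00/h; overtime 0 h 0 min = 0 min at €74.00/h.
Pay = (2590 × €37.00 + 0 × €74.00) ÷ 60 = €1597.17.

€1597.17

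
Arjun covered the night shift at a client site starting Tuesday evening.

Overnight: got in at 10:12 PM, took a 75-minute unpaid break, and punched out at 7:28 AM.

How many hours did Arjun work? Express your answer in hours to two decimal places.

Overnight: 10:12 PM → midnight = 1 h 48 min; midnight → 7:28 AM = 7 h 28 min; span 9 h 16 min; less 75 min break → 8 h 1 min

8.02 hours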